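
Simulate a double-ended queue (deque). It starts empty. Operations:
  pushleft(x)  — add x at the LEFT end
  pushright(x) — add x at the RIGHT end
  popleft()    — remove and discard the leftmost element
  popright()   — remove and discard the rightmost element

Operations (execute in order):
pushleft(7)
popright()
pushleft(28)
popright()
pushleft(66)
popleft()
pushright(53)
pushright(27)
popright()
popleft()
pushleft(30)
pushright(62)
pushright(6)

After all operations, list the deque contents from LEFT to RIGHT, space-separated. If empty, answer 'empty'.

pushleft(7): [7]
popright(): []
pushleft(28): [28]
popright(): []
pushleft(66): [66]
popleft(): []
pushright(53): [53]
pushright(27): [53, 27]
popright(): [53]
popleft(): []
pushleft(30): [30]
pushright(62): [30, 62]
pushright(6): [30, 62, 6]

Answer: 30 62 6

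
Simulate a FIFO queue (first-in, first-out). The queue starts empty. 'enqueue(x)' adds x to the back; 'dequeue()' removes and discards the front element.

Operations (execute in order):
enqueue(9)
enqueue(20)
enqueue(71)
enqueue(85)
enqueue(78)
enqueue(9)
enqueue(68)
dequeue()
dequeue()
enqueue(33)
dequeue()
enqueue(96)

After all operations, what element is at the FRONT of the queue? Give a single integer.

enqueue(9): queue = [9]
enqueue(20): queue = [9, 20]
enqueue(71): queue = [9, 20, 71]
enqueue(85): queue = [9, 20, 71, 85]
enqueue(78): queue = [9, 20, 71, 85, 78]
enqueue(9): queue = [9, 20, 71, 85, 78, 9]
enqueue(68): queue = [9, 20, 71, 85, 78, 9, 68]
dequeue(): queue = [20, 71, 85, 78, 9, 68]
dequeue(): queue = [71, 85, 78, 9, 68]
enqueue(33): queue = [71, 85, 78, 9, 68, 33]
dequeue(): queue = [85, 78, 9, 68, 33]
enqueue(96): queue = [85, 78, 9, 68, 33, 96]

Answer: 85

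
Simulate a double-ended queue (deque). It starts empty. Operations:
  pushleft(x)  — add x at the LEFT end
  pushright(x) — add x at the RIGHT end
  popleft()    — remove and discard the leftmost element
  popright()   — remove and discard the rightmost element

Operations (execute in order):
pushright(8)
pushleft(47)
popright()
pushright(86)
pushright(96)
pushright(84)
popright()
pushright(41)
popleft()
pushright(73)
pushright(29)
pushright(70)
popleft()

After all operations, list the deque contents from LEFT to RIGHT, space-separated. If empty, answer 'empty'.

Answer: 96 41 73 29 70

Derivation:
pushright(8): [8]
pushleft(47): [47, 8]
popright(): [47]
pushright(86): [47, 86]
pushright(96): [47, 86, 96]
pushright(84): [47, 86, 96, 84]
popright(): [47, 86, 96]
pushright(41): [47, 86, 96, 41]
popleft(): [86, 96, 41]
pushright(73): [86, 96, 41, 73]
pushright(29): [86, 96, 41, 73, 29]
pushright(70): [86, 96, 41, 73, 29, 70]
popleft(): [96, 41, 73, 29, 70]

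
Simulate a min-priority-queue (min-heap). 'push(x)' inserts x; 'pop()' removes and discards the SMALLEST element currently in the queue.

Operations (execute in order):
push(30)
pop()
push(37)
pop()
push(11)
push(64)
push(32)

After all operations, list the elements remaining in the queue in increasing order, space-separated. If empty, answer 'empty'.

Answer: 11 32 64

Derivation:
push(30): heap contents = [30]
pop() → 30: heap contents = []
push(37): heap contents = [37]
pop() → 37: heap contents = []
push(11): heap contents = [11]
push(64): heap contents = [11, 64]
push(32): heap contents = [11, 32, 64]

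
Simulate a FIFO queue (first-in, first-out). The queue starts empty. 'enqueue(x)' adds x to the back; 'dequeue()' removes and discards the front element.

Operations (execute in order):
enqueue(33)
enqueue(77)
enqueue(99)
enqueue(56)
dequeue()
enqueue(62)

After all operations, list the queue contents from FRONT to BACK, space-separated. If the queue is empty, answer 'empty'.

enqueue(33): [33]
enqueue(77): [33, 77]
enqueue(99): [33, 77, 99]
enqueue(56): [33, 77, 99, 56]
dequeue(): [77, 99, 56]
enqueue(62): [77, 99, 56, 62]

Answer: 77 99 56 62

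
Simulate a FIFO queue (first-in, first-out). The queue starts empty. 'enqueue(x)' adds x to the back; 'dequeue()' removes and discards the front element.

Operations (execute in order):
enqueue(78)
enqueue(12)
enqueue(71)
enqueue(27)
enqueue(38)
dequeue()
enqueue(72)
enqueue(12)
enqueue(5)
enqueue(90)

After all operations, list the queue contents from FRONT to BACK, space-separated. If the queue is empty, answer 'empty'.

enqueue(78): [78]
enqueue(12): [78, 12]
enqueue(71): [78, 12, 71]
enqueue(27): [78, 12, 71, 27]
enqueue(38): [78, 12, 71, 27, 38]
dequeue(): [12, 71, 27, 38]
enqueue(72): [12, 71, 27, 38, 72]
enqueue(12): [12, 71, 27, 38, 72, 12]
enqueue(5): [12, 71, 27, 38, 72, 12, 5]
enqueue(90): [12, 71, 27, 38, 72, 12, 5, 90]

Answer: 12 71 27 38 72 12 5 90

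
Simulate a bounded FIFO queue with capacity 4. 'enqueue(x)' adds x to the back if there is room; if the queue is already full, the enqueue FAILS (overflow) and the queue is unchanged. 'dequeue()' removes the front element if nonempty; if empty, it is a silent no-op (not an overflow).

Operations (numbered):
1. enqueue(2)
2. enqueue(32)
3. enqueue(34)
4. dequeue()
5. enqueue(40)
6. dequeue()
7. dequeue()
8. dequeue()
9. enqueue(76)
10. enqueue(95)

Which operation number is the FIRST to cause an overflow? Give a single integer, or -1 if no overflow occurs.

Answer: -1

Derivation:
1. enqueue(2): size=1
2. enqueue(32): size=2
3. enqueue(34): size=3
4. dequeue(): size=2
5. enqueue(40): size=3
6. dequeue(): size=2
7. dequeue(): size=1
8. dequeue(): size=0
9. enqueue(76): size=1
10. enqueue(95): size=2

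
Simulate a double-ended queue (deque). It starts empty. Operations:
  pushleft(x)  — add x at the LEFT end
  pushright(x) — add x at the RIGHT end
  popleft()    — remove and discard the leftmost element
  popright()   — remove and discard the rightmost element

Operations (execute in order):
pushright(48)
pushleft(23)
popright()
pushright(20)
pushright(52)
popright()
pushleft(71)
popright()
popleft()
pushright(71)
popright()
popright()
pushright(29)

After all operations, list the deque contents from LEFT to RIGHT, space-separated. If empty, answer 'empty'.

pushright(48): [48]
pushleft(23): [23, 48]
popright(): [23]
pushright(20): [23, 20]
pushright(52): [23, 20, 52]
popright(): [23, 20]
pushleft(71): [71, 23, 20]
popright(): [71, 23]
popleft(): [23]
pushright(71): [23, 71]
popright(): [23]
popright(): []
pushright(29): [29]

Answer: 29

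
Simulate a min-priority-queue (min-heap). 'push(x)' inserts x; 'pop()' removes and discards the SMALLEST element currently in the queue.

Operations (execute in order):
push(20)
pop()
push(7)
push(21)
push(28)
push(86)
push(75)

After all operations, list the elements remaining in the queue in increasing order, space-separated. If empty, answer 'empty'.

push(20): heap contents = [20]
pop() → 20: heap contents = []
push(7): heap contents = [7]
push(21): heap contents = [7, 21]
push(28): heap contents = [7, 21, 28]
push(86): heap contents = [7, 21, 28, 86]
push(75): heap contents = [7, 21, 28, 75, 86]

Answer: 7 21 28 75 86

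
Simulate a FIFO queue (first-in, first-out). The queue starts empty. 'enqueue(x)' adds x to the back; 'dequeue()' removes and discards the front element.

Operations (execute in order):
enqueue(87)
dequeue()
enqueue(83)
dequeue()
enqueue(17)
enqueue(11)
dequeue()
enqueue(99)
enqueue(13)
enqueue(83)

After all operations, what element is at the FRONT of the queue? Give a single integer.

Answer: 11

Derivation:
enqueue(87): queue = [87]
dequeue(): queue = []
enqueue(83): queue = [83]
dequeue(): queue = []
enqueue(17): queue = [17]
enqueue(11): queue = [17, 11]
dequeue(): queue = [11]
enqueue(99): queue = [11, 99]
enqueue(13): queue = [11, 99, 13]
enqueue(83): queue = [11, 99, 13, 83]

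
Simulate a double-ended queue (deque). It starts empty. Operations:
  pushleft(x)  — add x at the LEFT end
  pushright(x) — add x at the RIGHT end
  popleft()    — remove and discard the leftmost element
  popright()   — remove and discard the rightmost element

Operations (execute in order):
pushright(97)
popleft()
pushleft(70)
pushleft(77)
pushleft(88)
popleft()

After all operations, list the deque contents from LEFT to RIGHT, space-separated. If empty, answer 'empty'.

pushright(97): [97]
popleft(): []
pushleft(70): [70]
pushleft(77): [77, 70]
pushleft(88): [88, 77, 70]
popleft(): [77, 70]

Answer: 77 70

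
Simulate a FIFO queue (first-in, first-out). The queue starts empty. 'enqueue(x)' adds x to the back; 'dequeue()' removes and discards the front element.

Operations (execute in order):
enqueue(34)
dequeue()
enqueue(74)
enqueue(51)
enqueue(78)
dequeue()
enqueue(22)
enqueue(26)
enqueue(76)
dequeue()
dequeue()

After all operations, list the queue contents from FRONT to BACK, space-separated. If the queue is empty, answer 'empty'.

enqueue(34): [34]
dequeue(): []
enqueue(74): [74]
enqueue(51): [74, 51]
enqueue(78): [74, 51, 78]
dequeue(): [51, 78]
enqueue(22): [51, 78, 22]
enqueue(26): [51, 78, 22, 26]
enqueue(76): [51, 78, 22, 26, 76]
dequeue(): [78, 22, 26, 76]
dequeue(): [22, 26, 76]

Answer: 22 26 76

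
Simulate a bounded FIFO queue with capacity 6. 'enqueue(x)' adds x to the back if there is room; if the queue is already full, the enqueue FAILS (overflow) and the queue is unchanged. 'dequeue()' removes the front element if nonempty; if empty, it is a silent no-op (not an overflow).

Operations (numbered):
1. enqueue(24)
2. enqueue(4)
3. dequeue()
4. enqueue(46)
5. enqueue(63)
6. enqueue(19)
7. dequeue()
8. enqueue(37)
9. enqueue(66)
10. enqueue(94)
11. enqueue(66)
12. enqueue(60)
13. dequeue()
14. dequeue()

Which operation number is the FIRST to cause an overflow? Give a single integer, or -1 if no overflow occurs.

1. enqueue(24): size=1
2. enqueue(4): size=2
3. dequeue(): size=1
4. enqueue(46): size=2
5. enqueue(63): size=3
6. enqueue(19): size=4
7. dequeue(): size=3
8. enqueue(37): size=4
9. enqueue(66): size=5
10. enqueue(94): size=6
11. enqueue(66): size=6=cap → OVERFLOW (fail)
12. enqueue(60): size=6=cap → OVERFLOW (fail)
13. dequeue(): size=5
14. dequeue(): size=4

Answer: 11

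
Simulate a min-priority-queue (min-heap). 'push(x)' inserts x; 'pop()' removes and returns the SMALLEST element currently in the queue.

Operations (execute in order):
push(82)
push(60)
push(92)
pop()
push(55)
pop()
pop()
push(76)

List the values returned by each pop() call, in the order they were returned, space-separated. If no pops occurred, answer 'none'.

push(82): heap contents = [82]
push(60): heap contents = [60, 82]
push(92): heap contents = [60, 82, 92]
pop() → 60: heap contents = [82, 92]
push(55): heap contents = [55, 82, 92]
pop() → 55: heap contents = [82, 92]
pop() → 82: heap contents = [92]
push(76): heap contents = [76, 92]

Answer: 60 55 82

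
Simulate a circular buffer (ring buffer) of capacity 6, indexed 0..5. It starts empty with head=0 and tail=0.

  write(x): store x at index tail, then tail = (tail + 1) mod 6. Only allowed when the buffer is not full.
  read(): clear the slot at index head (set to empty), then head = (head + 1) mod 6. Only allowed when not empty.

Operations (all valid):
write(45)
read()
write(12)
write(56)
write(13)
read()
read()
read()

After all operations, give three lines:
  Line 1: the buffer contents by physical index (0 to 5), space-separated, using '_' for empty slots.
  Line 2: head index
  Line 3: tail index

Answer: _ _ _ _ _ _
4
4

Derivation:
write(45): buf=[45 _ _ _ _ _], head=0, tail=1, size=1
read(): buf=[_ _ _ _ _ _], head=1, tail=1, size=0
write(12): buf=[_ 12 _ _ _ _], head=1, tail=2, size=1
write(56): buf=[_ 12 56 _ _ _], head=1, tail=3, size=2
write(13): buf=[_ 12 56 13 _ _], head=1, tail=4, size=3
read(): buf=[_ _ 56 13 _ _], head=2, tail=4, size=2
read(): buf=[_ _ _ 13 _ _], head=3, tail=4, size=1
read(): buf=[_ _ _ _ _ _], head=4, tail=4, size=0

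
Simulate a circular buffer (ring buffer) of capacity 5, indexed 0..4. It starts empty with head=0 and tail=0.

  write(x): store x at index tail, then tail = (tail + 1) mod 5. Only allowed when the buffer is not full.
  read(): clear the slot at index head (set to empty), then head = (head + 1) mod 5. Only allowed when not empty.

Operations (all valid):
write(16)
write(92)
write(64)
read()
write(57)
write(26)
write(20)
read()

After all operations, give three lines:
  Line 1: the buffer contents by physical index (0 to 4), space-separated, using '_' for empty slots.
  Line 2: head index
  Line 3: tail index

write(16): buf=[16 _ _ _ _], head=0, tail=1, size=1
write(92): buf=[16 92 _ _ _], head=0, tail=2, size=2
write(64): buf=[16 92 64 _ _], head=0, tail=3, size=3
read(): buf=[_ 92 64 _ _], head=1, tail=3, size=2
write(57): buf=[_ 92 64 57 _], head=1, tail=4, size=3
write(26): buf=[_ 92 64 57 26], head=1, tail=0, size=4
write(20): buf=[20 92 64 57 26], head=1, tail=1, size=5
read(): buf=[20 _ 64 57 26], head=2, tail=1, size=4

Answer: 20 _ 64 57 26
2
1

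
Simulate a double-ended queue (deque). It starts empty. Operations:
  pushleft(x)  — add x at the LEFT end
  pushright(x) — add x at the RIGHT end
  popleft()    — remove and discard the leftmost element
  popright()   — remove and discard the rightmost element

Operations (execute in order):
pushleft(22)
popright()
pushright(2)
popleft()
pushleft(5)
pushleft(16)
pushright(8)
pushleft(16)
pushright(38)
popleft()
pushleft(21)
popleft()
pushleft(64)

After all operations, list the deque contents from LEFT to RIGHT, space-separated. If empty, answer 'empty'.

pushleft(22): [22]
popright(): []
pushright(2): [2]
popleft(): []
pushleft(5): [5]
pushleft(16): [16, 5]
pushright(8): [16, 5, 8]
pushleft(16): [16, 16, 5, 8]
pushright(38): [16, 16, 5, 8, 38]
popleft(): [16, 5, 8, 38]
pushleft(21): [21, 16, 5, 8, 38]
popleft(): [16, 5, 8, 38]
pushleft(64): [64, 16, 5, 8, 38]

Answer: 64 16 5 8 38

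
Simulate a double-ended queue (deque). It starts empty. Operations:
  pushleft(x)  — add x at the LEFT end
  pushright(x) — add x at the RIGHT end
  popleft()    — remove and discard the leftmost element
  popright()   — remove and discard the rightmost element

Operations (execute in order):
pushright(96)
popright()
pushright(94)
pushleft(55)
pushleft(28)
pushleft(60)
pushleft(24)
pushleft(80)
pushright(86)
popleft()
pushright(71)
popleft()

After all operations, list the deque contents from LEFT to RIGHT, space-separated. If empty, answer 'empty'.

pushright(96): [96]
popright(): []
pushright(94): [94]
pushleft(55): [55, 94]
pushleft(28): [28, 55, 94]
pushleft(60): [60, 28, 55, 94]
pushleft(24): [24, 60, 28, 55, 94]
pushleft(80): [80, 24, 60, 28, 55, 94]
pushright(86): [80, 24, 60, 28, 55, 94, 86]
popleft(): [24, 60, 28, 55, 94, 86]
pushright(71): [24, 60, 28, 55, 94, 86, 71]
popleft(): [60, 28, 55, 94, 86, 71]

Answer: 60 28 55 94 86 71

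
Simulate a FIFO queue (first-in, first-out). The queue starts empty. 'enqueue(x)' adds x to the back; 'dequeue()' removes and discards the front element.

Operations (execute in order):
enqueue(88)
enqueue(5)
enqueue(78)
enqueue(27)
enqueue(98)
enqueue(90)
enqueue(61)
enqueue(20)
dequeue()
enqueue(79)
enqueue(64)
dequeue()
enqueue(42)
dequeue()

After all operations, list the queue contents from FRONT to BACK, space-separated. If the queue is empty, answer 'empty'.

Answer: 27 98 90 61 20 79 64 42

Derivation:
enqueue(88): [88]
enqueue(5): [88, 5]
enqueue(78): [88, 5, 78]
enqueue(27): [88, 5, 78, 27]
enqueue(98): [88, 5, 78, 27, 98]
enqueue(90): [88, 5, 78, 27, 98, 90]
enqueue(61): [88, 5, 78, 27, 98, 90, 61]
enqueue(20): [88, 5, 78, 27, 98, 90, 61, 20]
dequeue(): [5, 78, 27, 98, 90, 61, 20]
enqueue(79): [5, 78, 27, 98, 90, 61, 20, 79]
enqueue(64): [5, 78, 27, 98, 90, 61, 20, 79, 64]
dequeue(): [78, 27, 98, 90, 61, 20, 79, 64]
enqueue(42): [78, 27, 98, 90, 61, 20, 79, 64, 42]
dequeue(): [27, 98, 90, 61, 20, 79, 64, 42]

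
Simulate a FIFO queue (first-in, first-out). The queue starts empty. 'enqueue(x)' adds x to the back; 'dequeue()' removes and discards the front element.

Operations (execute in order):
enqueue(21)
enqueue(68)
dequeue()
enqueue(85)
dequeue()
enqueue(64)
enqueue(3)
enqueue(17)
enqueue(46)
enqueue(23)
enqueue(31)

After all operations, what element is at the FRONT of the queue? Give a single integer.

enqueue(21): queue = [21]
enqueue(68): queue = [21, 68]
dequeue(): queue = [68]
enqueue(85): queue = [68, 85]
dequeue(): queue = [85]
enqueue(64): queue = [85, 64]
enqueue(3): queue = [85, 64, 3]
enqueue(17): queue = [85, 64, 3, 17]
enqueue(46): queue = [85, 64, 3, 17, 46]
enqueue(23): queue = [85, 64, 3, 17, 46, 23]
enqueue(31): queue = [85, 64, 3, 17, 46, 23, 31]

Answer: 85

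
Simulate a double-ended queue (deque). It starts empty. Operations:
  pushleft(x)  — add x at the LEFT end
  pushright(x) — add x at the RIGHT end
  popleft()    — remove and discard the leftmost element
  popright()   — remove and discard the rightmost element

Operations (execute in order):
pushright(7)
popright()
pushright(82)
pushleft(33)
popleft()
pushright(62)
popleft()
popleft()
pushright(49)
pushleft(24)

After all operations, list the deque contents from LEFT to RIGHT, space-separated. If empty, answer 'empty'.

Answer: 24 49

Derivation:
pushright(7): [7]
popright(): []
pushright(82): [82]
pushleft(33): [33, 82]
popleft(): [82]
pushright(62): [82, 62]
popleft(): [62]
popleft(): []
pushright(49): [49]
pushleft(24): [24, 49]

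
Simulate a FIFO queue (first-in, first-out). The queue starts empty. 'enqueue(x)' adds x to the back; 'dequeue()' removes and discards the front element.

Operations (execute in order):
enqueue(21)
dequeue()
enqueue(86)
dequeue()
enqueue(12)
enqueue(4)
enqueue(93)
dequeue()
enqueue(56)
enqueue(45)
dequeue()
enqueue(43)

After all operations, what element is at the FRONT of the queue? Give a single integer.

enqueue(21): queue = [21]
dequeue(): queue = []
enqueue(86): queue = [86]
dequeue(): queue = []
enqueue(12): queue = [12]
enqueue(4): queue = [12, 4]
enqueue(93): queue = [12, 4, 93]
dequeue(): queue = [4, 93]
enqueue(56): queue = [4, 93, 56]
enqueue(45): queue = [4, 93, 56, 45]
dequeue(): queue = [93, 56, 45]
enqueue(43): queue = [93, 56, 45, 43]

Answer: 93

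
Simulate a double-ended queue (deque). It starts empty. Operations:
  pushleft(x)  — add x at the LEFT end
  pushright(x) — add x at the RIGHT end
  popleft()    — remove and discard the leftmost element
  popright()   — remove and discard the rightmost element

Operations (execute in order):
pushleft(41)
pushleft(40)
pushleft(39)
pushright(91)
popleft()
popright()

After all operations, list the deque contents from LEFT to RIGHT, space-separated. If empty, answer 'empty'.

Answer: 40 41

Derivation:
pushleft(41): [41]
pushleft(40): [40, 41]
pushleft(39): [39, 40, 41]
pushright(91): [39, 40, 41, 91]
popleft(): [40, 41, 91]
popright(): [40, 41]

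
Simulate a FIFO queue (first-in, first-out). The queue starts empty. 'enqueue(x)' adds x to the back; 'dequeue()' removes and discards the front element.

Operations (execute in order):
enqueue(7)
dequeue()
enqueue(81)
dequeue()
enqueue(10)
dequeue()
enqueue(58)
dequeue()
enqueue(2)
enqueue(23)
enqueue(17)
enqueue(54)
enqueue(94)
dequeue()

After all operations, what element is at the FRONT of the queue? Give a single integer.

enqueue(7): queue = [7]
dequeue(): queue = []
enqueue(81): queue = [81]
dequeue(): queue = []
enqueue(10): queue = [10]
dequeue(): queue = []
enqueue(58): queue = [58]
dequeue(): queue = []
enqueue(2): queue = [2]
enqueue(23): queue = [2, 23]
enqueue(17): queue = [2, 23, 17]
enqueue(54): queue = [2, 23, 17, 54]
enqueue(94): queue = [2, 23, 17, 54, 94]
dequeue(): queue = [23, 17, 54, 94]

Answer: 23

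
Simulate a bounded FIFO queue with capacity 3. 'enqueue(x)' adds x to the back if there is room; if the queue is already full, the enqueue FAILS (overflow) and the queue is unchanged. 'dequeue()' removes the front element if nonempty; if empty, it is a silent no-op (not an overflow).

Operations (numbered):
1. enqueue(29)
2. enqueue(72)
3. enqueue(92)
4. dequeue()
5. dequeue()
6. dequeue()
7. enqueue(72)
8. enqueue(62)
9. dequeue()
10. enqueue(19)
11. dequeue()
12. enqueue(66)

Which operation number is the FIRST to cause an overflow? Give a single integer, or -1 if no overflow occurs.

1. enqueue(29): size=1
2. enqueue(72): size=2
3. enqueue(92): size=3
4. dequeue(): size=2
5. dequeue(): size=1
6. dequeue(): size=0
7. enqueue(72): size=1
8. enqueue(62): size=2
9. dequeue(): size=1
10. enqueue(19): size=2
11. dequeue(): size=1
12. enqueue(66): size=2

Answer: -1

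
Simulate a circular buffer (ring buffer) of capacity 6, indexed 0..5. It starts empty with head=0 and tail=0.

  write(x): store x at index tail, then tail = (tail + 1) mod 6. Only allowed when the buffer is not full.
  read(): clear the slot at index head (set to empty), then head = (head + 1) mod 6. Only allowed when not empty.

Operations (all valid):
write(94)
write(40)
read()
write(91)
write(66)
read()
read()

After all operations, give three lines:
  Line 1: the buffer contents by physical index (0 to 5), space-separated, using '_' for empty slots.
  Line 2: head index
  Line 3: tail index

write(94): buf=[94 _ _ _ _ _], head=0, tail=1, size=1
write(40): buf=[94 40 _ _ _ _], head=0, tail=2, size=2
read(): buf=[_ 40 _ _ _ _], head=1, tail=2, size=1
write(91): buf=[_ 40 91 _ _ _], head=1, tail=3, size=2
write(66): buf=[_ 40 91 66 _ _], head=1, tail=4, size=3
read(): buf=[_ _ 91 66 _ _], head=2, tail=4, size=2
read(): buf=[_ _ _ 66 _ _], head=3, tail=4, size=1

Answer: _ _ _ 66 _ _
3
4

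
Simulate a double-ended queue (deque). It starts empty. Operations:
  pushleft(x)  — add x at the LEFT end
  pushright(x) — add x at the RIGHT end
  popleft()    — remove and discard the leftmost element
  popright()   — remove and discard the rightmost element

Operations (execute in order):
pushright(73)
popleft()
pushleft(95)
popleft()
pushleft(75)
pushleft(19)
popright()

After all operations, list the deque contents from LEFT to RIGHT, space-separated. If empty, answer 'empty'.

pushright(73): [73]
popleft(): []
pushleft(95): [95]
popleft(): []
pushleft(75): [75]
pushleft(19): [19, 75]
popright(): [19]

Answer: 19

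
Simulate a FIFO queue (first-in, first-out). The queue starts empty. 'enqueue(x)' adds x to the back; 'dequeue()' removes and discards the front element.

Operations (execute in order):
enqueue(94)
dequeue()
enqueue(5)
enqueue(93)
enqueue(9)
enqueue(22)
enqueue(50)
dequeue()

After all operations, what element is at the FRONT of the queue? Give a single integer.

Answer: 93

Derivation:
enqueue(94): queue = [94]
dequeue(): queue = []
enqueue(5): queue = [5]
enqueue(93): queue = [5, 93]
enqueue(9): queue = [5, 93, 9]
enqueue(22): queue = [5, 93, 9, 22]
enqueue(50): queue = [5, 93, 9, 22, 50]
dequeue(): queue = [93, 9, 22, 50]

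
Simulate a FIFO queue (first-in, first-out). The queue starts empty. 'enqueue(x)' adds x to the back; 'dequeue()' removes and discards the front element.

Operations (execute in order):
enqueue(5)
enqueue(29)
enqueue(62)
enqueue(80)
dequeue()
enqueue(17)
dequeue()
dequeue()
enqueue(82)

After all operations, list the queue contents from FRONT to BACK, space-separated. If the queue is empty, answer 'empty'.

enqueue(5): [5]
enqueue(29): [5, 29]
enqueue(62): [5, 29, 62]
enqueue(80): [5, 29, 62, 80]
dequeue(): [29, 62, 80]
enqueue(17): [29, 62, 80, 17]
dequeue(): [62, 80, 17]
dequeue(): [80, 17]
enqueue(82): [80, 17, 82]

Answer: 80 17 82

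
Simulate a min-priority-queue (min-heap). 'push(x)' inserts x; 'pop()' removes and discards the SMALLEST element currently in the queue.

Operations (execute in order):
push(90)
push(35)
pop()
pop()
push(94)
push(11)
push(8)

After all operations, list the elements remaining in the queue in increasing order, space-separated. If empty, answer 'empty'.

push(90): heap contents = [90]
push(35): heap contents = [35, 90]
pop() → 35: heap contents = [90]
pop() → 90: heap contents = []
push(94): heap contents = [94]
push(11): heap contents = [11, 94]
push(8): heap contents = [8, 11, 94]

Answer: 8 11 94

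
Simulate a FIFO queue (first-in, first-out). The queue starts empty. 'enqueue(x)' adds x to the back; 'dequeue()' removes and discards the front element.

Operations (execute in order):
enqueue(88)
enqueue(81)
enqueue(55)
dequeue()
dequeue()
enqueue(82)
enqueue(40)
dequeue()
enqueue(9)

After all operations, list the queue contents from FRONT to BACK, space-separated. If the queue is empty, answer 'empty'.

Answer: 82 40 9

Derivation:
enqueue(88): [88]
enqueue(81): [88, 81]
enqueue(55): [88, 81, 55]
dequeue(): [81, 55]
dequeue(): [55]
enqueue(82): [55, 82]
enqueue(40): [55, 82, 40]
dequeue(): [82, 40]
enqueue(9): [82, 40, 9]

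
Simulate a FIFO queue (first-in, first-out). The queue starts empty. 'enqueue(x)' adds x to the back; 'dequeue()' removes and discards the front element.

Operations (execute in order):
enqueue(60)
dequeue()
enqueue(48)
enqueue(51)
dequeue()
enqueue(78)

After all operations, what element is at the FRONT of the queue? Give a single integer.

Answer: 51

Derivation:
enqueue(60): queue = [60]
dequeue(): queue = []
enqueue(48): queue = [48]
enqueue(51): queue = [48, 51]
dequeue(): queue = [51]
enqueue(78): queue = [51, 78]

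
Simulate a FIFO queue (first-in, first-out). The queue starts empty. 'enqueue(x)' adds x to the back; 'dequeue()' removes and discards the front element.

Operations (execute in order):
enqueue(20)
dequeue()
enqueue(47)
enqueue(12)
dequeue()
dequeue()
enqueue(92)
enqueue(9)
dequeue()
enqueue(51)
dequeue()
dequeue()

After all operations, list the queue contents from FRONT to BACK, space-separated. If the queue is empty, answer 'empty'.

enqueue(20): [20]
dequeue(): []
enqueue(47): [47]
enqueue(12): [47, 12]
dequeue(): [12]
dequeue(): []
enqueue(92): [92]
enqueue(9): [92, 9]
dequeue(): [9]
enqueue(51): [9, 51]
dequeue(): [51]
dequeue(): []

Answer: empty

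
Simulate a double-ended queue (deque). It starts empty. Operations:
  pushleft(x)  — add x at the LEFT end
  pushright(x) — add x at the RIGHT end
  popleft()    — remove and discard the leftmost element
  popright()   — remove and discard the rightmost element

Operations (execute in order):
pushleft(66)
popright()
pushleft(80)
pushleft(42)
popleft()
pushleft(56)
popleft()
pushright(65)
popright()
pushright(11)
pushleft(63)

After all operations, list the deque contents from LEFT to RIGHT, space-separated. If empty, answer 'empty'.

Answer: 63 80 11

Derivation:
pushleft(66): [66]
popright(): []
pushleft(80): [80]
pushleft(42): [42, 80]
popleft(): [80]
pushleft(56): [56, 80]
popleft(): [80]
pushright(65): [80, 65]
popright(): [80]
pushright(11): [80, 11]
pushleft(63): [63, 80, 11]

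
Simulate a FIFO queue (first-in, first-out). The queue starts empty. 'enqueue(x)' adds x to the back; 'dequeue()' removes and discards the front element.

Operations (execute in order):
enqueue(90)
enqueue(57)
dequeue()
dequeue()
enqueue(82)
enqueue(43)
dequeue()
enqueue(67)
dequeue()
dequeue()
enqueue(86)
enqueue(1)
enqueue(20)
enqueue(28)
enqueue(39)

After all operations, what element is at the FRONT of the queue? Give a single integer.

Answer: 86

Derivation:
enqueue(90): queue = [90]
enqueue(57): queue = [90, 57]
dequeue(): queue = [57]
dequeue(): queue = []
enqueue(82): queue = [82]
enqueue(43): queue = [82, 43]
dequeue(): queue = [43]
enqueue(67): queue = [43, 67]
dequeue(): queue = [67]
dequeue(): queue = []
enqueue(86): queue = [86]
enqueue(1): queue = [86, 1]
enqueue(20): queue = [86, 1, 20]
enqueue(28): queue = [86, 1, 20, 28]
enqueue(39): queue = [86, 1, 20, 28, 39]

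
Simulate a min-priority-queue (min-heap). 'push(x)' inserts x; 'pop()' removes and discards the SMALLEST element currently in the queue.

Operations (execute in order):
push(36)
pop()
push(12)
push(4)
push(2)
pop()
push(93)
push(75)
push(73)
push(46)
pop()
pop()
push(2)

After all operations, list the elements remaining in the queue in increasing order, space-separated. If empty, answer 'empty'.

Answer: 2 46 73 75 93

Derivation:
push(36): heap contents = [36]
pop() → 36: heap contents = []
push(12): heap contents = [12]
push(4): heap contents = [4, 12]
push(2): heap contents = [2, 4, 12]
pop() → 2: heap contents = [4, 12]
push(93): heap contents = [4, 12, 93]
push(75): heap contents = [4, 12, 75, 93]
push(73): heap contents = [4, 12, 73, 75, 93]
push(46): heap contents = [4, 12, 46, 73, 75, 93]
pop() → 4: heap contents = [12, 46, 73, 75, 93]
pop() → 12: heap contents = [46, 73, 75, 93]
push(2): heap contents = [2, 46, 73, 75, 93]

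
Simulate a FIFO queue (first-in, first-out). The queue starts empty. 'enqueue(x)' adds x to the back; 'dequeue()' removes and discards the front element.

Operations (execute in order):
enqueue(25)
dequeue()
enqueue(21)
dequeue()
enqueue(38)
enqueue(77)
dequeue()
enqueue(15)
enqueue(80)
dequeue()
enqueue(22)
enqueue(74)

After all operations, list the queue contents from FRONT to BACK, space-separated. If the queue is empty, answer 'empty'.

enqueue(25): [25]
dequeue(): []
enqueue(21): [21]
dequeue(): []
enqueue(38): [38]
enqueue(77): [38, 77]
dequeue(): [77]
enqueue(15): [77, 15]
enqueue(80): [77, 15, 80]
dequeue(): [15, 80]
enqueue(22): [15, 80, 22]
enqueue(74): [15, 80, 22, 74]

Answer: 15 80 22 74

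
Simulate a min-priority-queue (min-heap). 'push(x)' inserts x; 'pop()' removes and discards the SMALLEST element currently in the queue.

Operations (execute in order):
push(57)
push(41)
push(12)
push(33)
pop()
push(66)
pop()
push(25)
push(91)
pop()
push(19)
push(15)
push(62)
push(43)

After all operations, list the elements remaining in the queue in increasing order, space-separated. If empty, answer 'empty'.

Answer: 15 19 41 43 57 62 66 91

Derivation:
push(57): heap contents = [57]
push(41): heap contents = [41, 57]
push(12): heap contents = [12, 41, 57]
push(33): heap contents = [12, 33, 41, 57]
pop() → 12: heap contents = [33, 41, 57]
push(66): heap contents = [33, 41, 57, 66]
pop() → 33: heap contents = [41, 57, 66]
push(25): heap contents = [25, 41, 57, 66]
push(91): heap contents = [25, 41, 57, 66, 91]
pop() → 25: heap contents = [41, 57, 66, 91]
push(19): heap contents = [19, 41, 57, 66, 91]
push(15): heap contents = [15, 19, 41, 57, 66, 91]
push(62): heap contents = [15, 19, 41, 57, 62, 66, 91]
push(43): heap contents = [15, 19, 41, 43, 57, 62, 66, 91]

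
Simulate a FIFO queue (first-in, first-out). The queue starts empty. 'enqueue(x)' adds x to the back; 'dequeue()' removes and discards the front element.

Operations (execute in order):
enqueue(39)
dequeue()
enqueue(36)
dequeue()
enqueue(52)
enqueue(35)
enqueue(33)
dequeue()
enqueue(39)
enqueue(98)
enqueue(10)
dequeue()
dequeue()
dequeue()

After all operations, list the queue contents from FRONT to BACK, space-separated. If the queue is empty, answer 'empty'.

Answer: 98 10

Derivation:
enqueue(39): [39]
dequeue(): []
enqueue(36): [36]
dequeue(): []
enqueue(52): [52]
enqueue(35): [52, 35]
enqueue(33): [52, 35, 33]
dequeue(): [35, 33]
enqueue(39): [35, 33, 39]
enqueue(98): [35, 33, 39, 98]
enqueue(10): [35, 33, 39, 98, 10]
dequeue(): [33, 39, 98, 10]
dequeue(): [39, 98, 10]
dequeue(): [98, 10]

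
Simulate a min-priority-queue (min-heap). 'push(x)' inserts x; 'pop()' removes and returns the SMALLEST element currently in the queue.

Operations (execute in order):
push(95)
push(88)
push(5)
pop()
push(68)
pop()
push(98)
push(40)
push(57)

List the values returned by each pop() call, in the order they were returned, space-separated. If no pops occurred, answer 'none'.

push(95): heap contents = [95]
push(88): heap contents = [88, 95]
push(5): heap contents = [5, 88, 95]
pop() → 5: heap contents = [88, 95]
push(68): heap contents = [68, 88, 95]
pop() → 68: heap contents = [88, 95]
push(98): heap contents = [88, 95, 98]
push(40): heap contents = [40, 88, 95, 98]
push(57): heap contents = [40, 57, 88, 95, 98]

Answer: 5 68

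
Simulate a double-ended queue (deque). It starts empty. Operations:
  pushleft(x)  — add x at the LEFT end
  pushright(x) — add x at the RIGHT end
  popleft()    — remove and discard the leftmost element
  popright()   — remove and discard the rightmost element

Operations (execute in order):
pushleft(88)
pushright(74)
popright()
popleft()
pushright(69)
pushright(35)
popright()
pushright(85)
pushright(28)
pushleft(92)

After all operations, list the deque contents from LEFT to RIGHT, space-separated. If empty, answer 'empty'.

pushleft(88): [88]
pushright(74): [88, 74]
popright(): [88]
popleft(): []
pushright(69): [69]
pushright(35): [69, 35]
popright(): [69]
pushright(85): [69, 85]
pushright(28): [69, 85, 28]
pushleft(92): [92, 69, 85, 28]

Answer: 92 69 85 28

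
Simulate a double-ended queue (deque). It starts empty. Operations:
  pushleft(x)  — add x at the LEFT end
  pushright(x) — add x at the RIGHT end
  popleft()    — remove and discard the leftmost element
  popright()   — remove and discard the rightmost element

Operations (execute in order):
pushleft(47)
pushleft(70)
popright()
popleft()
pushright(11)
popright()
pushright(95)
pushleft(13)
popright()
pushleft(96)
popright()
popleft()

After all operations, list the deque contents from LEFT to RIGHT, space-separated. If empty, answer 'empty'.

Answer: empty

Derivation:
pushleft(47): [47]
pushleft(70): [70, 47]
popright(): [70]
popleft(): []
pushright(11): [11]
popright(): []
pushright(95): [95]
pushleft(13): [13, 95]
popright(): [13]
pushleft(96): [96, 13]
popright(): [96]
popleft(): []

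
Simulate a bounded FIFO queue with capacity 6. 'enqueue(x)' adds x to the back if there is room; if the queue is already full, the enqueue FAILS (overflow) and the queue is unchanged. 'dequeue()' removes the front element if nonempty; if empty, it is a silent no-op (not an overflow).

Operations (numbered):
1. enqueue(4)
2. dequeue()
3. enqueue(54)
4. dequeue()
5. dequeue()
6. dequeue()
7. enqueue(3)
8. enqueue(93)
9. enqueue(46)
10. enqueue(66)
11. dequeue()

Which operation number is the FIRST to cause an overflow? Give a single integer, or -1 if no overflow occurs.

1. enqueue(4): size=1
2. dequeue(): size=0
3. enqueue(54): size=1
4. dequeue(): size=0
5. dequeue(): empty, no-op, size=0
6. dequeue(): empty, no-op, size=0
7. enqueue(3): size=1
8. enqueue(93): size=2
9. enqueue(46): size=3
10. enqueue(66): size=4
11. dequeue(): size=3

Answer: -1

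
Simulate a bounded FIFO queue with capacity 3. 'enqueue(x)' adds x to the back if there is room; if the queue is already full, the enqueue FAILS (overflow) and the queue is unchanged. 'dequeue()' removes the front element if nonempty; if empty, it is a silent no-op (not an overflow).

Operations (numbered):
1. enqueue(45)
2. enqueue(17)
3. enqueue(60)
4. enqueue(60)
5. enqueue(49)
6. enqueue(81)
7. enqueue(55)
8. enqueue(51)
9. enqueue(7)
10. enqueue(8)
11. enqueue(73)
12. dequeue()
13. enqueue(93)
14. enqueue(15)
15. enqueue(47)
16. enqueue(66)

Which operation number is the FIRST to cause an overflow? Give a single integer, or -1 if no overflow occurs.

Answer: 4

Derivation:
1. enqueue(45): size=1
2. enqueue(17): size=2
3. enqueue(60): size=3
4. enqueue(60): size=3=cap → OVERFLOW (fail)
5. enqueue(49): size=3=cap → OVERFLOW (fail)
6. enqueue(81): size=3=cap → OVERFLOW (fail)
7. enqueue(55): size=3=cap → OVERFLOW (fail)
8. enqueue(51): size=3=cap → OVERFLOW (fail)
9. enqueue(7): size=3=cap → OVERFLOW (fail)
10. enqueue(8): size=3=cap → OVERFLOW (fail)
11. enqueue(73): size=3=cap → OVERFLOW (fail)
12. dequeue(): size=2
13. enqueue(93): size=3
14. enqueue(15): size=3=cap → OVERFLOW (fail)
15. enqueue(47): size=3=cap → OVERFLOW (fail)
16. enqueue(66): size=3=cap → OVERFLOW (fail)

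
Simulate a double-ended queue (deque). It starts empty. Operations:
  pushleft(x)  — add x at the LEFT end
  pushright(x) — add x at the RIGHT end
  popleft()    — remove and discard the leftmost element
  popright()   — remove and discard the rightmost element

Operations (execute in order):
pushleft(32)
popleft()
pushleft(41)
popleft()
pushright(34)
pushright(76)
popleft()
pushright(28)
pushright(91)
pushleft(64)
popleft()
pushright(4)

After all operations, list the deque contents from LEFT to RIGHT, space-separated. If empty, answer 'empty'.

Answer: 76 28 91 4

Derivation:
pushleft(32): [32]
popleft(): []
pushleft(41): [41]
popleft(): []
pushright(34): [34]
pushright(76): [34, 76]
popleft(): [76]
pushright(28): [76, 28]
pushright(91): [76, 28, 91]
pushleft(64): [64, 76, 28, 91]
popleft(): [76, 28, 91]
pushright(4): [76, 28, 91, 4]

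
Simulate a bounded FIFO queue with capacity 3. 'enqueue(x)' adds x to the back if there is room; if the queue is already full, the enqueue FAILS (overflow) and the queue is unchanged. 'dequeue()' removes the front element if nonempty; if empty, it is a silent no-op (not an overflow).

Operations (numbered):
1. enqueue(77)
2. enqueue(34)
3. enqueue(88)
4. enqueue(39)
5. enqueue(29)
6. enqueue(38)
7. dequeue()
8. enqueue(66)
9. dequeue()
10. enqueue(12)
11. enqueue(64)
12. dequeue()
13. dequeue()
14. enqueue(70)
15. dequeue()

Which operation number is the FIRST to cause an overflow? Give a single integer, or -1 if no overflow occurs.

Answer: 4

Derivation:
1. enqueue(77): size=1
2. enqueue(34): size=2
3. enqueue(88): size=3
4. enqueue(39): size=3=cap → OVERFLOW (fail)
5. enqueue(29): size=3=cap → OVERFLOW (fail)
6. enqueue(38): size=3=cap → OVERFLOW (fail)
7. dequeue(): size=2
8. enqueue(66): size=3
9. dequeue(): size=2
10. enqueue(12): size=3
11. enqueue(64): size=3=cap → OVERFLOW (fail)
12. dequeue(): size=2
13. dequeue(): size=1
14. enqueue(70): size=2
15. dequeue(): size=1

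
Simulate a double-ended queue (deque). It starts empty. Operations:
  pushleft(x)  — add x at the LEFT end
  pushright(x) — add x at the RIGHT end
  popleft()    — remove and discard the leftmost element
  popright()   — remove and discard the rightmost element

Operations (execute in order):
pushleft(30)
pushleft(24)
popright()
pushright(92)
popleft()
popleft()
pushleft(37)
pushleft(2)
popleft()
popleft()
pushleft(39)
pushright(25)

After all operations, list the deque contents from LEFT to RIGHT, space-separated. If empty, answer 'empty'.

pushleft(30): [30]
pushleft(24): [24, 30]
popright(): [24]
pushright(92): [24, 92]
popleft(): [92]
popleft(): []
pushleft(37): [37]
pushleft(2): [2, 37]
popleft(): [37]
popleft(): []
pushleft(39): [39]
pushright(25): [39, 25]

Answer: 39 25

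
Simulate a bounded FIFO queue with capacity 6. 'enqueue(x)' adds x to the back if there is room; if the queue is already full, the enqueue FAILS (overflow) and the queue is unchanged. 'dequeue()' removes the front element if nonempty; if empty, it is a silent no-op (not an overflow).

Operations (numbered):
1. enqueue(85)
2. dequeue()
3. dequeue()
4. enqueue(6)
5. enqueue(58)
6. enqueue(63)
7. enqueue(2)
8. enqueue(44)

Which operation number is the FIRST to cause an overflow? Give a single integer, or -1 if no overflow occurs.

1. enqueue(85): size=1
2. dequeue(): size=0
3. dequeue(): empty, no-op, size=0
4. enqueue(6): size=1
5. enqueue(58): size=2
6. enqueue(63): size=3
7. enqueue(2): size=4
8. enqueue(44): size=5

Answer: -1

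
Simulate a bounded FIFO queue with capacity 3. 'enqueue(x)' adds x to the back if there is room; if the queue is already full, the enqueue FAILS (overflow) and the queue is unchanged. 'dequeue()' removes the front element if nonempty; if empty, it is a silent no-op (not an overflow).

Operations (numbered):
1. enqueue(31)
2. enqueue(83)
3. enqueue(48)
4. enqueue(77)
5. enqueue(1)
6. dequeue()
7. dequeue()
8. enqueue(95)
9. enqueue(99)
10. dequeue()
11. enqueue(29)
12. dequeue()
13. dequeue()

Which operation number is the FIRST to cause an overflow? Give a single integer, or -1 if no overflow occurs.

Answer: 4

Derivation:
1. enqueue(31): size=1
2. enqueue(83): size=2
3. enqueue(48): size=3
4. enqueue(77): size=3=cap → OVERFLOW (fail)
5. enqueue(1): size=3=cap → OVERFLOW (fail)
6. dequeue(): size=2
7. dequeue(): size=1
8. enqueue(95): size=2
9. enqueue(99): size=3
10. dequeue(): size=2
11. enqueue(29): size=3
12. dequeue(): size=2
13. dequeue(): size=1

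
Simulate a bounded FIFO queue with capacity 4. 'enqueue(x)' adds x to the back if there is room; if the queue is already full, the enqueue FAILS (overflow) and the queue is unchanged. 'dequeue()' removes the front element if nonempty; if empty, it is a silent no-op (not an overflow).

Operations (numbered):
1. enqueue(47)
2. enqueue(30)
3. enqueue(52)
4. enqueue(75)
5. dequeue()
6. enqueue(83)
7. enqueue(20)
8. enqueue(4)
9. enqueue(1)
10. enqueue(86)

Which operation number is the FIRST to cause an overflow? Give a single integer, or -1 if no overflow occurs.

Answer: 7

Derivation:
1. enqueue(47): size=1
2. enqueue(30): size=2
3. enqueue(52): size=3
4. enqueue(75): size=4
5. dequeue(): size=3
6. enqueue(83): size=4
7. enqueue(20): size=4=cap → OVERFLOW (fail)
8. enqueue(4): size=4=cap → OVERFLOW (fail)
9. enqueue(1): size=4=cap → OVERFLOW (fail)
10. enqueue(86): size=4=cap → OVERFLOW (fail)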